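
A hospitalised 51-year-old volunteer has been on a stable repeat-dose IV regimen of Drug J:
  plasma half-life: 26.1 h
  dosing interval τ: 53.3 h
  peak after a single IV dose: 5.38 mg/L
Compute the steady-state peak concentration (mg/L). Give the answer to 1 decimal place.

7.1 mg/L

k = ln2 / t½ = 0.693147 / 26.1 = 0.02656 h⁻¹
e^(−kτ) = e^(−0.02656 × 53.3) = 0.2428
Accumulation ratio R = 1 / (1 − e^(−kτ)) = 1 / (1 − 0.2428) = 1.321
Steady-state peak = C₀ × R = 5.38 × 1.321 = 7.107 mg/L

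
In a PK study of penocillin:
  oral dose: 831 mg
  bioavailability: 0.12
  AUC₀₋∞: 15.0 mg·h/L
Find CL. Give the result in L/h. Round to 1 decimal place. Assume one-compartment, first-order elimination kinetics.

CL = F·Dose / AUC = 0.12 × 831 / 15.0 = 6.648 L/h

6.6 L/h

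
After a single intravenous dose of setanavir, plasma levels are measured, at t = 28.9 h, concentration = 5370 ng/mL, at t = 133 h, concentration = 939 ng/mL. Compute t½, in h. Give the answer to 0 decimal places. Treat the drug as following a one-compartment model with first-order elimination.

41 h

k = ln(C₁/C₂) / (t₂ − t₁) = ln(5370/939) / (133 − 28.9)
  = 1.744 / 104.1 = 0.01675 h⁻¹
t½ = ln2 / k = 0.693147 / 0.01675 = 41.38 h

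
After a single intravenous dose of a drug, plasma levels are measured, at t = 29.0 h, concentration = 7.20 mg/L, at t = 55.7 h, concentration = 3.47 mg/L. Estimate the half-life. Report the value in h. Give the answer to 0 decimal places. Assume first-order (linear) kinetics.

k = ln(C₁/C₂) / (t₂ − t₁) = ln(7.20/3.47) / (55.7 − 29.0)
  = 0.7299 / 26.70 = 0.02734 h⁻¹
t½ = ln2 / k = 0.693147 / 0.02734 = 25.35 h

25 h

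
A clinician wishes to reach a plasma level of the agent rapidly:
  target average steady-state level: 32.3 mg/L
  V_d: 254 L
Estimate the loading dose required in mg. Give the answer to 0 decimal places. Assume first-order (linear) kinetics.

LD = Css × Vd = 32.3 × 254 = 8204 mg

8204 mg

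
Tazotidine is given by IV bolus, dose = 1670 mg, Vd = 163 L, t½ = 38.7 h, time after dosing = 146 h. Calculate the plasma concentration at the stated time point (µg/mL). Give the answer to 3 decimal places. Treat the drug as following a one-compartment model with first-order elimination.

0.750 µg/mL

C₀ = Dose / Vd = 1670 / 163 = 10.25 mg/L
k = ln2 / t½ = 0.693147 / 38.7 = 0.01791 h⁻¹
C = C₀ · e^(−k·t) = 10.25 × e^(−0.01791 × 146)
  = 10.25 × 0.07318 = 0.7501 mg/L
(0.7501 mg/L = 0.7501 µg/mL)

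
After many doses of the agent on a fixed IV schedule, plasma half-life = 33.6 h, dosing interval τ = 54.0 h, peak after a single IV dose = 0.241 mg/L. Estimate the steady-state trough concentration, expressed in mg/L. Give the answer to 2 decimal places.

0.12 mg/L

k = ln2 / t½ = 0.693147 / 33.6 = 0.02063 h⁻¹
e^(−kτ) = e^(−0.02063 × 54.0) = 0.3282
Accumulation ratio R = 1 / (1 − e^(−kτ)) = 1 / (1 − 0.3282) = 1.489
Steady-state trough = C₀ × R × e^(−kτ) = 0.241 × 1.489 × 0.3282 = 0.1178 mg/L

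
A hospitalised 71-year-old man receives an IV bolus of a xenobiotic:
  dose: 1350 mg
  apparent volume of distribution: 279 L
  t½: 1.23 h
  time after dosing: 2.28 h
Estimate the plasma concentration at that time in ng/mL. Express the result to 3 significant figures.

C₀ = Dose / Vd = 1350 / 279 = 4.839 mg/L
k = ln2 / t½ = 0.693147 / 1.23 = 0.5635 h⁻¹
C = C₀ · e^(−k·t) = 4.839 × e^(−0.5635 × 2.28)
  = 4.839 × 0.2767 = 1.339 mg/L
Convert: 1.339 mg/L × 1000 = 1339 ng/mL

1340 ng/mL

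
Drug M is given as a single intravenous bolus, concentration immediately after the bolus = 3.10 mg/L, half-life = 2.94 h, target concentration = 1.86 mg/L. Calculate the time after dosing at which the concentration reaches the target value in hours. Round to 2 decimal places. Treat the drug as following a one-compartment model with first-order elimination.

2.17 h

k = ln2 / t½ = 0.693147 / 2.94 = 0.2358 h⁻¹
t = ln(C₀ / C) / k = ln(3.100 / 1.86) / 0.2358
  = ln(1.667) / 0.2358 = 0.5110 / 0.2358 = 2.167 h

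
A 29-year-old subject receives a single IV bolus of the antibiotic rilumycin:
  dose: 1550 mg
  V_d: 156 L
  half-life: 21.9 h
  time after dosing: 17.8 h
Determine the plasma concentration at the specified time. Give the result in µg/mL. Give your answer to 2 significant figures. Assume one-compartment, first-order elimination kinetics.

5.7 µg/mL

C₀ = Dose / Vd = 1550 / 156 = 9.936 mg/L
k = ln2 / t½ = 0.693147 / 21.9 = 0.03165 h⁻¹
C = C₀ · e^(−k·t) = 9.936 × e^(−0.03165 × 17.8)
  = 9.936 × 0.5693 = 5.657 mg/L
(5.657 mg/L = 5.657 µg/mL)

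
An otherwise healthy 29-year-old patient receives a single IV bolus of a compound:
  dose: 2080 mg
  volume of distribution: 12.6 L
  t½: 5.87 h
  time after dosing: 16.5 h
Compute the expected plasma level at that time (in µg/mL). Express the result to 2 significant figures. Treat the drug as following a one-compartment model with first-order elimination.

24 µg/mL

C₀ = Dose / Vd = 2080 / 12.6 = 165.1 mg/L
k = ln2 / t½ = 0.693147 / 5.87 = 0.1181 h⁻¹
C = C₀ · e^(−k·t) = 165.1 × e^(−0.1181 × 16.5)
  = 165.1 × 0.1425 = 23.53 mg/L
(23.53 mg/L = 23.53 µg/mL)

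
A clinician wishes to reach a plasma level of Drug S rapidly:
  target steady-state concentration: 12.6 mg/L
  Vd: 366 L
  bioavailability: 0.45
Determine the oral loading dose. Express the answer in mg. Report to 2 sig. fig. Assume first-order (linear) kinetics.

10000 mg

LD = Css × Vd / F = 12.6 × 366 / 0.45 = 10250 mg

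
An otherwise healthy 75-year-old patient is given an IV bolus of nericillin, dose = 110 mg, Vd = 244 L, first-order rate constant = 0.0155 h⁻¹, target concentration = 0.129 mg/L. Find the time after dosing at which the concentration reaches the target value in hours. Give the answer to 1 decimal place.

C₀ = Dose / Vd = 110.0 / 244 = 0.4508 mg/L
t = ln(C₀ / C) / k = ln(0.4508 / 0.129) / 0.01550
  = ln(3.495) / 0.01550 = 1.251 / 0.01550 = 80.71 h

80.7 h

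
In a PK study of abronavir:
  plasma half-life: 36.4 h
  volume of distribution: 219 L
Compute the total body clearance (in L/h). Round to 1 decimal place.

k = ln2 / t½ = 0.693147 / 36.4 = 0.01904 h⁻¹
CL = k × Vd = 0.01904 × 219 = 4.170 L/h

4.2 L/h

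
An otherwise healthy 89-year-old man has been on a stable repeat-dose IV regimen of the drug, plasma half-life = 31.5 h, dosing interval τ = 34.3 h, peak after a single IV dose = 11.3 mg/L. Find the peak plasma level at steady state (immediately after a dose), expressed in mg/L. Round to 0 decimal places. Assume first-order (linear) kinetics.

k = ln2 / t½ = 0.693147 / 31.5 = 0.02200 h⁻¹
e^(−kτ) = e^(−0.02200 × 34.3) = 0.4702
Accumulation ratio R = 1 / (1 − e^(−kτ)) = 1 / (1 − 0.4702) = 1.888
Steady-state peak = C₀ × R = 11.3 × 1.888 = 21.33 mg/L

21 mg/L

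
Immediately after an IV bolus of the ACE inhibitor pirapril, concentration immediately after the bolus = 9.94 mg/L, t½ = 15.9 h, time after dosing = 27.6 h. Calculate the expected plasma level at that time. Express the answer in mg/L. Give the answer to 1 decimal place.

k = ln2 / t½ = 0.693147 / 15.9 = 0.04359 h⁻¹
C = C₀ · e^(−k·t) = 9.940 × e^(−0.04359 × 27.6)
  = 9.940 × 0.3003 = 2.985 mg/L

3.0 mg/L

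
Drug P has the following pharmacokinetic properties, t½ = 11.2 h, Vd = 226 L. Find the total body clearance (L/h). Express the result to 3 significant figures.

14.0 L/h

k = ln2 / t½ = 0.693147 / 11.2 = 0.06189 h⁻¹
CL = k × Vd = 0.06189 × 226 = 13.99 L/h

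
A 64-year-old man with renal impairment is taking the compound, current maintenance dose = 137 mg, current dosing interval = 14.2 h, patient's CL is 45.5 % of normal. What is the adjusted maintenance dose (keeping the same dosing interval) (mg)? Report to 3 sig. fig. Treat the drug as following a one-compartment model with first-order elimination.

62.3 mg

To keep the same average steady-state level, dosing rate must scale with clearance.
CL ratio = 45.5 / 100 = 0.4550
New dose (same interval) = 137 × 0.4550 = 62.34 mg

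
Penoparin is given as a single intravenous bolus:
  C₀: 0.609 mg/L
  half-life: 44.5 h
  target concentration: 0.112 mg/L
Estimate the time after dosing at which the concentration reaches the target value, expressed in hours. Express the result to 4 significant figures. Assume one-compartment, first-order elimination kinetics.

k = ln2 / t½ = 0.693147 / 44.5 = 0.01558 h⁻¹
t = ln(C₀ / C) / k = ln(0.6090 / 0.112) / 0.01558
  = ln(5.438) / 0.01558 = 1.693 / 0.01558 = 108.7 h

108.7 h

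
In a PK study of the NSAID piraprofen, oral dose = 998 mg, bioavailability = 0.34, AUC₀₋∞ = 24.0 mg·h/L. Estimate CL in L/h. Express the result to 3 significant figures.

14.1 L/h

CL = F·Dose / AUC = 0.34 × 998 / 24.0 = 14.14 L/h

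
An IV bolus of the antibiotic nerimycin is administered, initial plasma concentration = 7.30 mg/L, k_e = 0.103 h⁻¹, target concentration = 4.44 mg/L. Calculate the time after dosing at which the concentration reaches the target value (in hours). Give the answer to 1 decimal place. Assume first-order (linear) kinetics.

4.8 h

t = ln(C₀ / C) / k = ln(7.300 / 4.44) / 0.1030
  = ln(1.644) / 0.1030 = 0.4971 / 0.1030 = 4.826 h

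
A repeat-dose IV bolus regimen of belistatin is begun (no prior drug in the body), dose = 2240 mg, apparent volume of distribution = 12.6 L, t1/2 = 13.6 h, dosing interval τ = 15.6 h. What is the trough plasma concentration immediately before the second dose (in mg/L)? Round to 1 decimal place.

80.3 mg/L

C₀ per dose = Dose / Vd = 2240 / 12.6 = 177.8 mg/L
k = ln2 / t½ = 0.693147 / 13.6 = 0.05097 h⁻¹
Fraction remaining after one interval: r = e^(−kτ) = e^(−0.05097 × 15.6) = 0.4515
Before dose 2, 1 dose has been given (aged 1τ).
C_trough = C₀ × r = 177.8 × 0.4515 = 80.28 mg/L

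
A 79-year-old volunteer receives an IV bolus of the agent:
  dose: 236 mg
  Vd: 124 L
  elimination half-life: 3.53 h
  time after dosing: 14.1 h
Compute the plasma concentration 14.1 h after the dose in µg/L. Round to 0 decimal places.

C₀ = Dose / Vd = 236.0 / 124 = 1.903 mg/L
k = ln2 / t½ = 0.693147 / 3.53 = 0.1964 h⁻¹
C = C₀ · e^(−k·t) = 1.903 × e^(−0.1964 × 14.1)
  = 1.903 × 0.06271 = 0.1193 mg/L
Convert: 0.1193 mg/L × 1000 = 119.3 µg/L

119 µg/L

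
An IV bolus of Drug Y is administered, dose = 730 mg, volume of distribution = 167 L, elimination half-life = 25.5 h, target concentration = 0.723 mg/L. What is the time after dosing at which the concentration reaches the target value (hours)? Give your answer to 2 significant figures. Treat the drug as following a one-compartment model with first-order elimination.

66 h

C₀ = Dose / Vd = 730.0 / 167 = 4.371 mg/L
k = ln2 / t½ = 0.693147 / 25.5 = 0.02718 h⁻¹
t = ln(C₀ / C) / k = ln(4.371 / 0.723) / 0.02718
  = ln(6.046) / 0.02718 = 1.799 / 0.02718 = 66.19 h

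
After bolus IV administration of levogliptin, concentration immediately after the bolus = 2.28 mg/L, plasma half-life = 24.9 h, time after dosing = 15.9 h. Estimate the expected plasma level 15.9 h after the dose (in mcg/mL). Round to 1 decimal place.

k = ln2 / t½ = 0.693147 / 24.9 = 0.02784 h⁻¹
C = C₀ · e^(−k·t) = 2.280 × e^(−0.02784 × 15.9)
  = 2.280 × 0.6423 = 1.464 mg/L
(1.464 mg/L = 1.464 mcg/mL)

1.5 mcg/mL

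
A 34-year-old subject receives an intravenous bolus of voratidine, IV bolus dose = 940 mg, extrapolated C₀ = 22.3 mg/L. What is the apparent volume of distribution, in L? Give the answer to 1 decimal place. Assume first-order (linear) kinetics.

42.2 L

Vd = Dose / C₀ = 940.0 / 22.3 = 42.15 L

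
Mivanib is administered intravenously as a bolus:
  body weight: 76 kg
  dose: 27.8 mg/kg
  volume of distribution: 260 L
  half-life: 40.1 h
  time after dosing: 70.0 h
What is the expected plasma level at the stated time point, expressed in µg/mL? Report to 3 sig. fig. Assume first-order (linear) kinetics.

Total dose = 27.8 × 76 = 2113 mg
C₀ = Dose / Vd = 2113 / 260 = 8.127 mg/L
k = ln2 / t½ = 0.693147 / 40.1 = 0.01729 h⁻¹
C = C₀ · e^(−k·t) = 8.127 × e^(−0.01729 × 70.0)
  = 8.127 × 0.2981 = 2.423 mg/L
(2.423 mg/L = 2.423 µg/mL)

2.42 µg/mL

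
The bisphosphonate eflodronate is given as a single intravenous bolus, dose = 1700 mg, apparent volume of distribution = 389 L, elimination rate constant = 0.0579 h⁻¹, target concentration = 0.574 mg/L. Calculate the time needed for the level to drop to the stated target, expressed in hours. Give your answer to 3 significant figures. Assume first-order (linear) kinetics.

35.1 h

C₀ = Dose / Vd = 1700 / 389 = 4.370 mg/L
t = ln(C₀ / C) / k = ln(4.370 / 0.574) / 0.05790
  = ln(7.613) / 0.05790 = 2.030 / 0.05790 = 35.06 h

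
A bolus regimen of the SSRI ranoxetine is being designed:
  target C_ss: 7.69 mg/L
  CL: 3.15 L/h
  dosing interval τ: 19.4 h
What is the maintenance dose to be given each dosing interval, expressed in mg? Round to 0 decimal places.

470 mg

At steady state, Dose/τ = Css × CL.
Dose = Css × CL × τ = 7.69 × 3.150 × 19.4 = 469.9 mg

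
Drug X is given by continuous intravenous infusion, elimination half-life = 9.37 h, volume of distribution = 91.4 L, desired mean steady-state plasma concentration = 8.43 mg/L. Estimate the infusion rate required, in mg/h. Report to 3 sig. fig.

k = ln2 / t½ = 0.693147 / 9.37 = 0.07398 h⁻¹
CL = k × Vd = 0.07398 × 91.4 = 6.762 L/h
At steady state, infusion rate R₀ = Css × CL = 8.43 × 6.762 = 57.00 mg/h

57.0 mg/h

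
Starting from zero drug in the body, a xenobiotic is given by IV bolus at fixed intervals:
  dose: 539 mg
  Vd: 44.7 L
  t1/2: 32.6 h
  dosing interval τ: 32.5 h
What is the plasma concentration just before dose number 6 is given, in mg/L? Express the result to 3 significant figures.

11.7 mg/L

C₀ per dose = Dose / Vd = 539 / 44.7 = 12.06 mg/L
k = ln2 / t½ = 0.693147 / 32.6 = 0.02126 h⁻¹
Fraction remaining after one interval: r = e^(−kτ) = e^(−0.02126 × 32.5) = 0.5011
Before dose 6, 5 doses have been given (aged 1τ, 2τ, 3τ, 4τ, 5τ).
C_trough = C₀ × (r + r² + … + r^5) = C₀ × r(1−r^5)/(1−r)
        = 12.06 × 0.5011 × (1 − 0.03160) / (1 − 0.5011) = 11.73 mg/L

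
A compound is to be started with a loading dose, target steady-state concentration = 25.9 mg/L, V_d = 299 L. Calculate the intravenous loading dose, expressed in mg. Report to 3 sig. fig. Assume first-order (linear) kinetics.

7740 mg

LD = Css × Vd = 25.9 × 299 = 7744 mg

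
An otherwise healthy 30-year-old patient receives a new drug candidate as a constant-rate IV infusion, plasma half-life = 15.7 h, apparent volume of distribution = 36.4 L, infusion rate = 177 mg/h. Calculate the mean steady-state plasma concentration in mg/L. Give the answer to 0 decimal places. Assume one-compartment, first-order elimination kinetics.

110 mg/L

k = ln2 / t½ = 0.693147 / 15.7 = 0.04415 h⁻¹
CL = k × Vd = 0.04415 × 36.4 = 1.607 L/h
At steady state Css = R₀ / CL = 177 / 1.607 = 110.1 mg/L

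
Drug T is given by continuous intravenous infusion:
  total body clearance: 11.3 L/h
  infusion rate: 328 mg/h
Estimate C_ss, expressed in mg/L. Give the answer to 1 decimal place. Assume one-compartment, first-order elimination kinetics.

29.0 mg/L

At steady state Css = R₀ / CL = 328 / 11.30 = 29.03 mg/L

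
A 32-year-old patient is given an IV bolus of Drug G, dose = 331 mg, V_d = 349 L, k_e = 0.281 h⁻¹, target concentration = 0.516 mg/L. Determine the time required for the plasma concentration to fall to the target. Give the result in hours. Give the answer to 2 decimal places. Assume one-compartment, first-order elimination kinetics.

2.17 h

C₀ = Dose / Vd = 331.0 / 349 = 0.9484 mg/L
t = ln(C₀ / C) / k = ln(0.9484 / 0.516) / 0.2810
  = ln(1.838) / 0.2810 = 0.6087 / 0.2810 = 2.166 h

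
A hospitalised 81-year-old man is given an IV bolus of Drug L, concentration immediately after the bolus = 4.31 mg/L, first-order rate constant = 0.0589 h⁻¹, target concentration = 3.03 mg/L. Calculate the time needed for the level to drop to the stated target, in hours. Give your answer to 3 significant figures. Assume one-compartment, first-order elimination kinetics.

t = ln(C₀ / C) / k = ln(4.310 / 3.03) / 0.05890
  = ln(1.422) / 0.05890 = 0.3521 / 0.05890 = 5.978 h

5.98 h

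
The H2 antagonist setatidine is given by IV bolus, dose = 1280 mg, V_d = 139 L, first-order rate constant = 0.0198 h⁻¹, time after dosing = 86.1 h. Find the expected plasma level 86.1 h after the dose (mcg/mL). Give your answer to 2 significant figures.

C₀ = Dose / Vd = 1280 / 139 = 9.209 mg/L
C = C₀ · e^(−k·t) = 9.209 × e^(−0.01980 × 86.1)
  = 9.209 × 0.1818 = 1.674 mg/L
(1.674 mg/L = 1.674 mcg/mL)

1.7 mcg/mL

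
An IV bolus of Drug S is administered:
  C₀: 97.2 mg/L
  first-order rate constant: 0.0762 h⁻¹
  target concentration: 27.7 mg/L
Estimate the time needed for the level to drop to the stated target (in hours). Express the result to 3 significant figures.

16.5 h

t = ln(C₀ / C) / k = ln(97.20 / 27.7) / 0.07620
  = ln(3.509) / 0.07620 = 1.255 / 0.07620 = 16.47 h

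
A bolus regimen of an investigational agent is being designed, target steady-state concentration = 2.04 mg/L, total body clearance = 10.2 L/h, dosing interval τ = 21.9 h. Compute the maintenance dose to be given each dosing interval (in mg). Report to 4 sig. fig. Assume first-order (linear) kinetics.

At steady state, Dose/τ = Css × CL.
Dose = Css × CL × τ = 2.04 × 10.20 × 21.9 = 455.7 mg

455.7 mg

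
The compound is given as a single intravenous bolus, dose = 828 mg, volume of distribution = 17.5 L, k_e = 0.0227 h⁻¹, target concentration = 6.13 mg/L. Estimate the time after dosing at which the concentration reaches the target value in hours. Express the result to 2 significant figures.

C₀ = Dose / Vd = 828.0 / 17.5 = 47.31 mg/L
t = ln(C₀ / C) / k = ln(47.31 / 6.13) / 0.02270
  = ln(7.718) / 0.02270 = 2.044 / 0.02270 = 90.04 h

90 h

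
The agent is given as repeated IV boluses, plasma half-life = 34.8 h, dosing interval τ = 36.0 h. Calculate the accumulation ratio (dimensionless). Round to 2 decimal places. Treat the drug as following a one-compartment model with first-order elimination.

k = ln2 / t½ = 0.693147 / 34.8 = 0.01992 h⁻¹
e^(−kτ) = e^(−0.01992 × 36.0) = 0.4882
Accumulation ratio R = 1 / (1 − e^(−kτ)) = 1 / (1 − 0.4882) = 1.954

1.95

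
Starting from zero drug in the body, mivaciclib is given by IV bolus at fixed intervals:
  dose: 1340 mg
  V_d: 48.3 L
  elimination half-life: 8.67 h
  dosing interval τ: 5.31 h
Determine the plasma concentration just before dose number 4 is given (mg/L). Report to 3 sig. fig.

37.8 mg/L

C₀ per dose = Dose / Vd = 1340 / 48.3 = 27.74 mg/L
k = ln2 / t½ = 0.693147 / 8.67 = 0.07995 h⁻¹
Fraction remaining after one interval: r = e^(−kτ) = e^(−0.07995 × 5.31) = 0.6541
Before dose 4, 3 doses have been given (aged 1τ, 2τ, 3τ).
C_trough = C₀ × (r + r² + … + r^3) = C₀ × r(1−r^3)/(1−r)
        = 27.74 × 0.6541 × (1 − 0.2799) / (1 − 0.6541) = 37.77 mg/L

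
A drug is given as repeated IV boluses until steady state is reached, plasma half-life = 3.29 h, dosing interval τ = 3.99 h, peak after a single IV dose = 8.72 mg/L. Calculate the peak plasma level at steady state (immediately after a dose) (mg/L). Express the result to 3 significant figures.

15.3 mg/L

k = ln2 / t½ = 0.693147 / 3.29 = 0.2107 h⁻¹
e^(−kτ) = e^(−0.2107 × 3.99) = 0.4314
Accumulation ratio R = 1 / (1 − e^(−kτ)) = 1 / (1 − 0.4314) = 1.759
Steady-state peak = C₀ × R = 8.72 × 1.759 = 15.34 mg/L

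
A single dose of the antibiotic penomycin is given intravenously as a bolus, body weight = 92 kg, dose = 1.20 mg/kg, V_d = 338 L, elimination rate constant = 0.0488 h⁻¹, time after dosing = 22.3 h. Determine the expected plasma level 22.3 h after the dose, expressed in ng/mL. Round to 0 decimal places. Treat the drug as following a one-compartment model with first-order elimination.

110 ng/mL

Total dose = 1.20 × 92 = 110.4 mg
C₀ = Dose / Vd = 110.4 / 338 = 0.3266 mg/L
C = C₀ · e^(−k·t) = 0.3266 × e^(−0.04880 × 22.3)
  = 0.3266 × 0.3368 = 0.1100 mg/L
Convert: 0.1100 mg/L × 1000 = 110.0 ng/mL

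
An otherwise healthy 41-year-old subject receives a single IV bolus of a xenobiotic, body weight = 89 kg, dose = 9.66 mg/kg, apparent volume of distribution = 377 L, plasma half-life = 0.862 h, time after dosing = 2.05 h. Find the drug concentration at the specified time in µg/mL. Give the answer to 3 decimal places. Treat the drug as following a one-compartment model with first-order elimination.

0.439 µg/mL

Total dose = 9.66 × 89 = 859.7 mg
C₀ = Dose / Vd = 859.7 / 377 = 2.280 mg/L
k = ln2 / t½ = 0.693147 / 0.862 = 0.8041 h⁻¹
C = C₀ · e^(−k·t) = 2.280 × e^(−0.8041 × 2.05)
  = 2.280 × 0.1924 = 0.4387 mg/L
(0.4387 mg/L = 0.4387 µg/mL)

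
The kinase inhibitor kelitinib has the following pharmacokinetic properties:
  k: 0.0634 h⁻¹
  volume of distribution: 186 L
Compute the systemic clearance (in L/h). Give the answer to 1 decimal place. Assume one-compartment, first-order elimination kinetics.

CL = k × Vd = 0.0634 × 186 = 11.79 L/h

11.8 L/h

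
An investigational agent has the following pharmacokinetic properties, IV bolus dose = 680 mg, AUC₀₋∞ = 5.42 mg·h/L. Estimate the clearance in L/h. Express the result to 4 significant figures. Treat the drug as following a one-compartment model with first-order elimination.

CL = Dose / AUC = 680 / 5.42 = 125.5 L/h

125.5 L/h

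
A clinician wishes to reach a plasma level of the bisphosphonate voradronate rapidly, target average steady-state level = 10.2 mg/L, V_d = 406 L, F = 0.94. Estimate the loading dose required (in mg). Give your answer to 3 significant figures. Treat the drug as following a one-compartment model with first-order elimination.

LD = Css × Vd / F = 10.2 × 406 / 0.94 = 4406 mg

4410 mg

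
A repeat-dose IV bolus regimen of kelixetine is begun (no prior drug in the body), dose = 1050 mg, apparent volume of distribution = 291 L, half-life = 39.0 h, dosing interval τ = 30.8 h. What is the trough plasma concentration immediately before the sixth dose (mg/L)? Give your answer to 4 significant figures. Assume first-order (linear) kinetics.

4.631 mg/L

C₀ per dose = Dose / Vd = 1050 / 291 = 3.608 mg/L
k = ln2 / t½ = 0.693147 / 39.0 = 0.01777 h⁻¹
Fraction remaining after one interval: r = e^(−kτ) = e^(−0.01777 × 30.8) = 0.5785
Before dose 6, 5 doses have been given (aged 1τ, 2τ, 3τ, 4τ, 5τ).
C_trough = C₀ × (r + r² + … + r^5) = C₀ × r(1−r^5)/(1−r)
        = 3.608 × 0.5785 × (1 − 0.06479) / (1 − 0.5785) = 4.631 mg/L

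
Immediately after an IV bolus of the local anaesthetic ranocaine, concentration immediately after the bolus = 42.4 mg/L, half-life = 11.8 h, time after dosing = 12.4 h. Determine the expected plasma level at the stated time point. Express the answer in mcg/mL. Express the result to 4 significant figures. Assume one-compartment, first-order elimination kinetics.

k = ln2 / t½ = 0.693147 / 11.8 = 0.05874 h⁻¹
C = C₀ · e^(−k·t) = 42.40 × e^(−0.05874 × 12.4)
  = 42.40 × 0.4827 = 20.47 mg/L
(20.47 mg/L = 20.47 mcg/mL)

20.47 mcg/mL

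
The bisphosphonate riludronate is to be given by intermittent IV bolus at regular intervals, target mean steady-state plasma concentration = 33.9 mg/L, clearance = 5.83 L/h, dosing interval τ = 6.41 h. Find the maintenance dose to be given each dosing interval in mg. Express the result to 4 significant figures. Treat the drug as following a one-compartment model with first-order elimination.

1267 mg

At steady state, Dose/τ = Css × CL.
Dose = Css × CL × τ = 33.9 × 5.830 × 6.41 = 1267 mg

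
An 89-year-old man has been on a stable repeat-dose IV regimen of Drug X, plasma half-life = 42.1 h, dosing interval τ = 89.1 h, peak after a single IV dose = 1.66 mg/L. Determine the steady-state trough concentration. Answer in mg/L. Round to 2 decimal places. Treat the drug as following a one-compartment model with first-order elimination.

k = ln2 / t½ = 0.693147 / 42.1 = 0.01646 h⁻¹
e^(−kτ) = e^(−0.01646 × 89.1) = 0.2307
Accumulation ratio R = 1 / (1 − e^(−kτ)) = 1 / (1 − 0.2307) = 1.300
Steady-state trough = C₀ × R × e^(−kτ) = 1.66 × 1.300 × 0.2307 = 0.4979 mg/L

0.50 mg/L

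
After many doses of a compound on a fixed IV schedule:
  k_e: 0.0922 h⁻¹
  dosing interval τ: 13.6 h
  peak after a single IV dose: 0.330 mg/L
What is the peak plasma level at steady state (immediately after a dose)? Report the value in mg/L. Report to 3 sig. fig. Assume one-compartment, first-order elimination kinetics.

e^(−kτ) = e^(−0.09220 × 13.6) = 0.2854
Accumulation ratio R = 1 / (1 − e^(−kτ)) = 1 / (1 − 0.2854) = 1.399
Steady-state peak = C₀ × R = 0.330 × 1.399 = 0.4617 mg/L

0.462 mg/L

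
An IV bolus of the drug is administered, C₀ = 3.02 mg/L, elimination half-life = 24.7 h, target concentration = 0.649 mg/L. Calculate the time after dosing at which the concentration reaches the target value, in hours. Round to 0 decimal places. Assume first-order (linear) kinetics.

55 h

k = ln2 / t½ = 0.693147 / 24.7 = 0.02806 h⁻¹
t = ln(C₀ / C) / k = ln(3.020 / 0.649) / 0.02806
  = ln(4.653) / 0.02806 = 1.538 / 0.02806 = 54.81 h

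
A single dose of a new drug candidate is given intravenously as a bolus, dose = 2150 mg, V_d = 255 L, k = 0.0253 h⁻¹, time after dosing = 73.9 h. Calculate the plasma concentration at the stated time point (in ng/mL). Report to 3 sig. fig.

1300 ng/mL

C₀ = Dose / Vd = 2150 / 255 = 8.431 mg/L
C = C₀ · e^(−k·t) = 8.431 × e^(−0.02530 × 73.9)
  = 8.431 × 0.1542 = 1.300 mg/L
Convert: 1.300 mg/L × 1000 = 1300 ng/mL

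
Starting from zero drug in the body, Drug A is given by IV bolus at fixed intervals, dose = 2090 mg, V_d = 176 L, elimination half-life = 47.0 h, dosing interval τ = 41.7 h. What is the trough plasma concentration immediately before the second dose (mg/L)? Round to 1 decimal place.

6.4 mg/L

C₀ per dose = Dose / Vd = 2090 / 176 = 11.88 mg/L
k = ln2 / t½ = 0.693147 / 47.0 = 0.01475 h⁻¹
Fraction remaining after one interval: r = e^(−kτ) = e^(−0.01475 × 41.7) = 0.5406
Before dose 2, 1 dose has been given (aged 1τ).
C_trough = C₀ × r = 11.88 × 0.5406 = 6.422 mg/L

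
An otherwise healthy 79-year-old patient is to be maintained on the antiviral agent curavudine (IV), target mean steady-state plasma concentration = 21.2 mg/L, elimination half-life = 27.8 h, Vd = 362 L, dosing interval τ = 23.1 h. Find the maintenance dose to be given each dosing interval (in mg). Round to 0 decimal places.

4420 mg

k = ln2 / t½ = 0.693147 / 27.8 = 0.02493 h⁻¹
CL = k × Vd = 0.02493 × 362 = 9.025 L/h
At steady state, Dose/τ = Css × CL.
Dose = Css × CL × τ = 21.2 × 9.025 × 23.1 = 4420 mg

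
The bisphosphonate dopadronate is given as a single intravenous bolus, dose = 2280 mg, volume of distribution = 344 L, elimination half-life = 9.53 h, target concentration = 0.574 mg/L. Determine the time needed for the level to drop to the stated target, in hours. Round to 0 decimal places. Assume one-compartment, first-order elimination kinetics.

C₀ = Dose / Vd = 2280 / 344 = 6.628 mg/L
k = ln2 / t½ = 0.693147 / 9.53 = 0.07273 h⁻¹
t = ln(C₀ / C) / k = ln(6.628 / 0.574) / 0.07273
  = ln(11.55) / 0.07273 = 2.447 / 0.07273 = 33.64 h

34 h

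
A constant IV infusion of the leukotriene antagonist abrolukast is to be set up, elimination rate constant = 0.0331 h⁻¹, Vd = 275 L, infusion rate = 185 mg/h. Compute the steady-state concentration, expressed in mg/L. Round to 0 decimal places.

20 mg/L

CL = k × Vd = 0.03310 × 275 = 9.103 L/h
At steady state Css = R₀ / CL = 185 / 9.103 = 20.32 mg/L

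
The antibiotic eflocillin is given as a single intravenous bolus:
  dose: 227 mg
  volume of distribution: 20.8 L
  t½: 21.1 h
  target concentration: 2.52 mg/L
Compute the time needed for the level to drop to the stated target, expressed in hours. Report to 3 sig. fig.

C₀ = Dose / Vd = 227.0 / 20.8 = 10.91 mg/L
k = ln2 / t½ = 0.693147 / 21.1 = 0.03285 h⁻¹
t = ln(C₀ / C) / k = ln(10.91 / 2.52) / 0.03285
  = ln(4.329) / 0.03285 = 1.465 / 0.03285 = 44.60 h

44.6 h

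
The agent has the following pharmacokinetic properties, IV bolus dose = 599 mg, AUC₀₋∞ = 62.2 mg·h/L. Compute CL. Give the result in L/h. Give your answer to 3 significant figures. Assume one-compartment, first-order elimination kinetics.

9.63 L/h

CL = Dose / AUC = 599 / 62.2 = 9.630 L/h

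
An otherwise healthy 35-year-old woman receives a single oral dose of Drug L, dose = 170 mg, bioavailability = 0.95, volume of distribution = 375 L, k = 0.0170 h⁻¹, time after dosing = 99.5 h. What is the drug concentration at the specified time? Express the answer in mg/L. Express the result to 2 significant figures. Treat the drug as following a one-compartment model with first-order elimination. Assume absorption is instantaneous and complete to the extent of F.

0.079 mg/L

Amount reaching circulation = F × Dose = 0.95 × 170.0 = 161.5 mg
C₀ = F·Dose / Vd = 161.5 / 375 = 0.4307 mg/L
C = C₀ · e^(−k·t) = 0.4307 × e^(−0.01700 × 99.5)
  = 0.4307 × 0.1842 = 0.07933 mg/L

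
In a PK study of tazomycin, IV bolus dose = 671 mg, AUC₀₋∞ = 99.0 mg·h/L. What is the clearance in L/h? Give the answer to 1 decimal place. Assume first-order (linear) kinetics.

CL = Dose / AUC = 671 / 99.0 = 6.778 L/h

6.8 L/h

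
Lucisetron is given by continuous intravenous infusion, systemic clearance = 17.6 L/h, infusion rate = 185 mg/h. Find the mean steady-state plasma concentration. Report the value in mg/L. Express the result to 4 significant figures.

At steady state Css = R₀ / CL = 185 / 17.60 = 10.51 mg/L

10.51 mg/L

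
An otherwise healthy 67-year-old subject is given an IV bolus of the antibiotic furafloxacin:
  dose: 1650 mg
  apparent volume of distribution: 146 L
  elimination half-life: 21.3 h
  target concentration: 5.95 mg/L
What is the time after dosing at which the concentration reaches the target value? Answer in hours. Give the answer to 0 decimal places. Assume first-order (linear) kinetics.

20 h

C₀ = Dose / Vd = 1650 / 146 = 11.30 mg/L
k = ln2 / t½ = 0.693147 / 21.3 = 0.03254 h⁻¹
t = ln(C₀ / C) / k = ln(11.30 / 5.95) / 0.03254
  = ln(1.899) / 0.03254 = 0.6413 / 0.03254 = 19.71 h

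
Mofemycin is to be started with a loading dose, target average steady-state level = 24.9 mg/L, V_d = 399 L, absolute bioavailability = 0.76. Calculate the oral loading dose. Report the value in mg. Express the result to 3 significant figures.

LD = Css × Vd / F = 24.9 × 399 / 0.76 = 13070 mg

13100 mg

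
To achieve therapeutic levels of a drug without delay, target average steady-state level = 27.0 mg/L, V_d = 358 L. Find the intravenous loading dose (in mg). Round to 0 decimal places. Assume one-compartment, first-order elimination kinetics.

9666 mg

LD = Css × Vd = 27.0 × 358 = 9666 mg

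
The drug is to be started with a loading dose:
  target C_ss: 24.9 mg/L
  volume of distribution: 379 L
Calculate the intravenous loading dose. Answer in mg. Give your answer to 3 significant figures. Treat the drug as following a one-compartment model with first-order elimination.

LD = Css × Vd = 24.9 × 379 = 9437 mg

9440 mg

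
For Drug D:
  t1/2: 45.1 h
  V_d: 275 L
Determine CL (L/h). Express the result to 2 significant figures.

4.2 L/h

k = ln2 / t½ = 0.693147 / 45.1 = 0.01537 h⁻¹
CL = k × Vd = 0.01537 × 275 = 4.227 L/h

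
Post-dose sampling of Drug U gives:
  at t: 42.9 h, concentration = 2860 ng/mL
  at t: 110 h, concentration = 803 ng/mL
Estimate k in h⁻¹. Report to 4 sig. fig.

0.01893 h⁻¹

k = ln(C₁/C₂) / (t₂ − t₁) = ln(2860/803) / (110 − 42.9)
  = 1.270 / 67.10 = 0.01893 h⁻¹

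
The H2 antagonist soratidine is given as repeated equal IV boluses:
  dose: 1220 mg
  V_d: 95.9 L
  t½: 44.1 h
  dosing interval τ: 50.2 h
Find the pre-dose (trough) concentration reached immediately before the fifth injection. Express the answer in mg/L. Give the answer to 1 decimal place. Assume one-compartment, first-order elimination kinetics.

10.1 mg/L

C₀ per dose = Dose / Vd = 1220 / 95.9 = 12.72 mg/L
k = ln2 / t½ = 0.693147 / 44.1 = 0.01572 h⁻¹
Fraction remaining after one interval: r = e^(−kτ) = e^(−0.01572 × 50.2) = 0.4542
Before dose 5, 4 doses have been given (aged 1τ, 2τ, 3τ, 4τ).
C_trough = C₀ × (r + r² + … + r^4) = C₀ × r(1−r^4)/(1−r)
        = 12.72 × 0.4542 × (1 − 0.04256) / (1 − 0.4542) = 10.13 mg/L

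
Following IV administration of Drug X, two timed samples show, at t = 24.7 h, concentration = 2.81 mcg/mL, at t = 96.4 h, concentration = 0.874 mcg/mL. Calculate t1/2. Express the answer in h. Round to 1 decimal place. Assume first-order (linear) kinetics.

k = ln(C₁/C₂) / (t₂ − t₁) = ln(2.81/0.874) / (96.4 − 24.7)
  = 1.168 / 71.70 = 0.01629 h⁻¹
t½ = ln2 / k = 0.693147 / 0.01629 = 42.55 h

42.6 h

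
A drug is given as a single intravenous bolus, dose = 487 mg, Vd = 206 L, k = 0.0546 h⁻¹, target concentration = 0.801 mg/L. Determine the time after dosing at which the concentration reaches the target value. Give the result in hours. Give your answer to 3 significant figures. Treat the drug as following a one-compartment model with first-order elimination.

19.8 h

C₀ = Dose / Vd = 487.0 / 206 = 2.364 mg/L
t = ln(C₀ / C) / k = ln(2.364 / 0.801) / 0.05460
  = ln(2.951) / 0.05460 = 1.082 / 0.05460 = 19.82 h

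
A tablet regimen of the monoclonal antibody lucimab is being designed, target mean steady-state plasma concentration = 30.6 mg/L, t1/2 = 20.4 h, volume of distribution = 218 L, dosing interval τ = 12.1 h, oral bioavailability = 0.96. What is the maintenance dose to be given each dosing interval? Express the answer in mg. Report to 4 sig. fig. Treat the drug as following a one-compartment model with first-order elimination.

2857 mg

k = ln2 / t½ = 0.693147 / 20.4 = 0.03398 h⁻¹
CL = k × Vd = 0.03398 × 218 = 7.408 L/h
At steady state, F × (Dose/τ) = Css × CL.
Dose = Css × CL × τ / F = 30.6 × 7.408 × 12.1 / 0.96 = 2857 mg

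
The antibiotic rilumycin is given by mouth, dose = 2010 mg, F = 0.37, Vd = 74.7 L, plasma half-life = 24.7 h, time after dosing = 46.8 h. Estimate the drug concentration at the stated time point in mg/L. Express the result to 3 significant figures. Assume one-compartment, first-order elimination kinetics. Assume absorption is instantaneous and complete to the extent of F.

2.68 mg/L

Amount reaching circulation = F × Dose = 0.37 × 2010 = 743.7 mg
C₀ = F·Dose / Vd = 743.7 / 74.7 = 9.956 mg/L
k = ln2 / t½ = 0.693147 / 24.7 = 0.02806 h⁻¹
C = C₀ · e^(−k·t) = 9.956 × e^(−0.02806 × 46.8)
  = 9.956 × 0.2690 = 2.678 mg/L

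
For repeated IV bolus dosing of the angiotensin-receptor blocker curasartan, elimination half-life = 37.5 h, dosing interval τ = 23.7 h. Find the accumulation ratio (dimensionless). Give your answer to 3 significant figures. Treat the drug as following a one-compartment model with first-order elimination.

2.82

k = ln2 / t½ = 0.693147 / 37.5 = 0.01848 h⁻¹
e^(−kτ) = e^(−0.01848 × 23.7) = 0.6453
Accumulation ratio R = 1 / (1 − e^(−kτ)) = 1 / (1 − 0.6453) = 2.819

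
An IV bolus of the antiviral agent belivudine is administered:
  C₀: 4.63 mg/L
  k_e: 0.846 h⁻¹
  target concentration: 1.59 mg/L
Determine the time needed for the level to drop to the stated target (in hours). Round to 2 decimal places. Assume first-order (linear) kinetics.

1.26 h

t = ln(C₀ / C) / k = ln(4.630 / 1.59) / 0.8460
  = ln(2.912) / 0.8460 = 1.069 / 0.8460 = 1.264 h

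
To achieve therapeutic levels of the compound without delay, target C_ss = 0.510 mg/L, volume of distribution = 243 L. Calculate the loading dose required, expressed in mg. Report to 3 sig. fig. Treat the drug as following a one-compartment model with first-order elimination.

124 mg

LD = Css × Vd = 0.510 × 243 = 123.9 mg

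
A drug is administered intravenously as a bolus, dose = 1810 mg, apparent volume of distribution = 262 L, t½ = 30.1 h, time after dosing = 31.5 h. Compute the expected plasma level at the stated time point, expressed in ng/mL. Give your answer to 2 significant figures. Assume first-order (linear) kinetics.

3300 ng/mL

C₀ = Dose / Vd = 1810 / 262 = 6.908 mg/L
k = ln2 / t½ = 0.693147 / 30.1 = 0.02303 h⁻¹
C = C₀ · e^(−k·t) = 6.908 × e^(−0.02303 × 31.5)
  = 6.908 × 0.4841 = 3.344 mg/L
Convert: 3.344 mg/L × 1000 = 3344 ng/mL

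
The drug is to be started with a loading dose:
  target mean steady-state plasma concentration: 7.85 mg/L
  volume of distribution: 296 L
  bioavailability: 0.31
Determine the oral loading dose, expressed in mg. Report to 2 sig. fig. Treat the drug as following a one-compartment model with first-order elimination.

LD = Css × Vd / F = 7.85 × 296 / 0.31 = 7495 mg

7500 mg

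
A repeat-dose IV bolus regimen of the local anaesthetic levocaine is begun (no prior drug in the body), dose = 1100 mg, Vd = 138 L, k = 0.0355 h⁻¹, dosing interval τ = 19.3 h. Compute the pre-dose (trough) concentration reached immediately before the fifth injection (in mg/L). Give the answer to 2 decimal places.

C₀ per dose = Dose / Vd = 1100 / 138 = 7.971 mg/L
Fraction remaining after one interval: r = e^(−kτ) = e^(−0.03550 × 19.3) = 0.5040
Before dose 5, 4 doses have been given (aged 1τ, 2τ, 3τ, 4τ).
C_trough = C₀ × (r + r² + … + r^4) = C₀ × r(1−r^4)/(1−r)
        = 7.971 × 0.5040 × (1 − 0.06452) / (1 − 0.5040) = 7.577 mg/L

7.58 mg/L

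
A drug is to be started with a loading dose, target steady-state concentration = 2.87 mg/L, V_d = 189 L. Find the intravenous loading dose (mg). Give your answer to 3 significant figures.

542 mg

LD = Css × Vd = 2.87 × 189 = 542.4 mg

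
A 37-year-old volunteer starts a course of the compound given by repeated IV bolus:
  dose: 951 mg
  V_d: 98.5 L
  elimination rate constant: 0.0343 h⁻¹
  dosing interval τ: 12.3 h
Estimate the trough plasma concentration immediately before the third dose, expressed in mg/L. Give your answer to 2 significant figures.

C₀ per dose = Dose / Vd = 951 / 98.5 = 9.655 mg/L
Fraction remaining after one interval: r = e^(−kτ) = e^(−0.03430 × 12.3) = 0.6558
Before dose 3, 2 doses have been given (aged 1τ, 2τ).
C_trough = C₀ × (r + r²) = 9.655 × (0.6558 + 0.4301) = 10.48 mg/L

10 mg/L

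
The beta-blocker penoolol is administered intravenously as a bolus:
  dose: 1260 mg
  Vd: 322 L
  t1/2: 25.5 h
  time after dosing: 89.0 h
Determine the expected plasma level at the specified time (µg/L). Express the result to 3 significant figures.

348 µg/L

C₀ = Dose / Vd = 1260 / 322 = 3.913 mg/L
k = ln2 / t½ = 0.693147 / 25.5 = 0.02718 h⁻¹
C = C₀ · e^(−k·t) = 3.913 × e^(−0.02718 × 89.0)
  = 3.913 × 0.08901 = 0.3483 mg/L
Convert: 0.3483 mg/L × 1000 = 348.3 µg/L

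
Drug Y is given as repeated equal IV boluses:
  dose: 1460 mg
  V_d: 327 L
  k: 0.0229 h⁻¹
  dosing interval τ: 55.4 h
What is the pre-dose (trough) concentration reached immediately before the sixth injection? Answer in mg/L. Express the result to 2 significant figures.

C₀ per dose = Dose / Vd = 1460 / 327 = 4.465 mg/L
Fraction remaining after one interval: r = e^(−kτ) = e^(−0.02290 × 55.4) = 0.2812
Before dose 6, 5 doses have been given (aged 1τ, 2τ, 3τ, 4τ, 5τ).
C_trough = C₀ × (r + r² + … + r^5) = C₀ × r(1−r^5)/(1−r)
        = 4.465 × 0.2812 × (1 − 0.001758) / (1 − 0.2812) = 1.744 mg/L

1.7 mg/L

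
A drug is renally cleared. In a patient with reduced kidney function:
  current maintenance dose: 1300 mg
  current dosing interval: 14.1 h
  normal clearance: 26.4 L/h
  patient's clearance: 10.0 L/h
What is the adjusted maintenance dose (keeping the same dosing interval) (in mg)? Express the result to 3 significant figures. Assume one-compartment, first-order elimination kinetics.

492 mg

To keep the same average steady-state level, dosing rate must scale with clearance.
CL ratio = 10.0 / 26.4 = 0.3788
New dose (same interval) = 1300 × 0.3788 = 492.4 mg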